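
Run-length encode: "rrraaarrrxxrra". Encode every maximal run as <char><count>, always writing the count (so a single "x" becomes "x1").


String: "rrraaarrrxxrra"
Scanning for consecutive runs:
  'r' x 3
  'a' x 3
  'r' x 3
  'x' x 2
  'r' x 2
  'a' x 1
RLE = "r3a3r3x2r2a1"


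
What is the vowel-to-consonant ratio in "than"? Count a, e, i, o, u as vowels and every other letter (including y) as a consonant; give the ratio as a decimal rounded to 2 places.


Word: "than"
Vowels (a,e,i,o,u): 1
Consonants: 3
Ratio = 1/3
= 0.33


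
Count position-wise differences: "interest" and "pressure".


Comparing character by character (same length = 8):
  Pos 0: 'i' vs 'p' !=
  Pos 1: 'n' vs 'r' !=
  Pos 2: 't' vs 'e' !=
  Pos 3: 'e' vs 's' !=
  Pos 4: 'r' vs 's' !=
  Pos 5: 'e' vs 'u' !=
  Pos 6: 's' vs 'r' !=
  Pos 7: 't' vs 'e' !=
Hamming distance = 8


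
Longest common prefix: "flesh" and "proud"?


Word 1: "flesh"
Word 2: "proud"
Comparing from start:
  Pos 0: 'f' != 'p' (stop)
LCP = "" (length 0)


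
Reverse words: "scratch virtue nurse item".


Original: "scratch virtue nurse item"
Words (1..n): scratch | virtue | nurse | item
Reversed (n..1): item | nurse | virtue | scratch
Result = "item nurse virtue scratch"


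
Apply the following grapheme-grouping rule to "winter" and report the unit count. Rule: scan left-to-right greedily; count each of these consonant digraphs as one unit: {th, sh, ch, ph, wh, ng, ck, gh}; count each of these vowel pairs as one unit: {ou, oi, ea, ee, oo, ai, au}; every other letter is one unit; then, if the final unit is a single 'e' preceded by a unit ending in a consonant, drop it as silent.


Word: "winter" (6 letters)
Left-to-right scan:
  [1] 'w' (letter)
  [2] 'i' (letter)
  [3] 'n' (letter)
  [4] 't' (letter)
  [5] 'e' (letter)
  [6] 'r' (letter)
Units from scan: 6
Sound units = 6 units


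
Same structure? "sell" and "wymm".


Pattern of "sell": [0, 1, 2, 2]
Pattern of "wymm": [0, 1, 2, 2]
Patterns match
Same pattern = Yes


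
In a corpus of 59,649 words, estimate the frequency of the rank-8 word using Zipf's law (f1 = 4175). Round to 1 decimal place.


Zipf's law: f(r) = f(1) / r
f(1) = 4175
f(8) = 4175 / 8
= 521.9 occurrences


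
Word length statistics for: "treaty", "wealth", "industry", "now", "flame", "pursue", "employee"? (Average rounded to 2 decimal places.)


Lengths: "treaty"=6, "wealth"=6, "industry"=8, "now"=3, "flame"=5, "pursue"=6, "employee"=8
Sum = 42, Count = 7
Average = 42/7 = 6.00
= avg=6.00, min=3, max=8


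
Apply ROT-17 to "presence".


Word: "presence"
Shift: 17
Each letter → (letter + shift) mod 26:
  'p' (15) + 17 = 6 → 'g'
  'r' (17) + 17 = 8 → 'i'
  'e' (4) + 17 = 21 → 'v'
  's' (18) + 17 = 9 → 'j'
  'e' (4) + 17 = 21 → 'v'
  'n' (13) + 17 = 4 → 'e'
  'c' (2) + 17 = 19 → 't'
  'e' (4) + 17 = 21 → 'v'
Result = "givjvetv"


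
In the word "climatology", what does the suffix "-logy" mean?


Suffix: -logy
Example: climatology = climate + -logy, with a spelling change
Meaning = study of


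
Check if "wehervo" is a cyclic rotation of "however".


Word: "however", Candidate: "wehervo"
Method: check if candidate is substring of word+word
"howeverhowever" contains "wehervo"? No
Is rotation = No


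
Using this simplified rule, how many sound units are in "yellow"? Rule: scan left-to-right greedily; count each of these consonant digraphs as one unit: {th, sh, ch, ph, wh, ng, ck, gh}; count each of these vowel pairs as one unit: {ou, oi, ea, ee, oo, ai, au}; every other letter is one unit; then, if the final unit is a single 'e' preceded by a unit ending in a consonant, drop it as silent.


Word: "yellow" (6 letters)
Left-to-right scan:
  [1] 'y' (letter)
  [2] 'e' (letter)
  [3] 'l' (letter)
  [4] 'l' (letter)
  [5] 'o' (letter)
  [6] 'w' (letter)
Units from scan: 6
Sound units = 6 units


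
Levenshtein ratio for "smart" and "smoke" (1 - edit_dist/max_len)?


Word 1: "smart" (length 5)
Word 2: "smoke" (length 5)
One optimal edit sequence:
  1. keep 's'
  2. keep 'm'
  3. substitute 'a' -> 'o'  (+1)
  4. substitute 'r' -> 'k'  (+1)
  5. substitute 't' -> 'e'  (+1)
Edit distance = 3
Max length = max(5, 5) = 5
Similarity = 1 - 3/5
= 0.4000


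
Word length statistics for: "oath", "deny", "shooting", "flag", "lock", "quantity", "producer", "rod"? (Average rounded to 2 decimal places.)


Lengths: "oath"=4, "deny"=4, "shooting"=8, "flag"=4, "lock"=4, "quantity"=8, "producer"=8, "rod"=3
Sum = 43, Count = 8
Average = 43/8 = 5.38
= avg=5.38, min=3, max=8


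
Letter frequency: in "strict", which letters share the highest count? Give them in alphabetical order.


Word: "strict"
Letter counts:
  'c': 1
  'i': 1
  'r': 1
  's': 1
  't': 2
Maximum count = 2
Most frequent = 't' (2 times each)


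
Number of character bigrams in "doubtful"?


Word: "doubtful" (length 8)
Number of 2-grams = length - 2 + 1 = 8 - 2 + 1
= 7


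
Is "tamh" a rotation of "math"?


Word: "math", Candidate: "tamh"
Method: check if candidate is substring of word+word
"mathmath" contains "tamh"? No
Is rotation = No


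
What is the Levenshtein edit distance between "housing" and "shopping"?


Word 1: "housing" (length 7)
Word 2: "shopping" (length 8)
One optimal edit sequence (insert/delete/substitute each cost 1):
  1. insert 's'  (+1)
  2. keep 'h'
  3. keep 'o'
  4. substitute 'u' -> 'p'  (+1)
  5. substitute 's' -> 'p'  (+1)
  6. keep 'i'
  7. keep 'n'
  8. keep 'g'
Total edit operations: 3
Edit distance = 3


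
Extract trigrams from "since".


Word: "since" (length 5)
Number of trigrams = 5 - 3 + 1 = 3
  Position 0: "sin"
  Position 1: "inc"
  Position 2: "nce"
Trigrams = "sin", "inc", "nce"


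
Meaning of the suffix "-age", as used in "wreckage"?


Suffix: -age
As in: wreckage -> wreck + -age
Meaning = result / collection


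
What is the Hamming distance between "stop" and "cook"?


Comparing character by character (same length = 4):
  Pos 0: 's' vs 'c' !=
  Pos 1: 't' vs 'o' !=
  Pos 2: 'o' vs 'o' =
  Pos 3: 'p' vs 'k' !=
Hamming distance = 3


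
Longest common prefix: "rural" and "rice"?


Word 1: "rural"
Word 2: "rice"
Comparing from start:
  Pos 0: 'r' == 'r'
  Pos 1: 'u' != 'i' (stop)
LCP = "r" (length 1)


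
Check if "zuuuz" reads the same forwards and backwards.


Word: "zuuuz"
Reversed: "zuuuz"
Forward == Backward? zuuuz == zuuuz
Palindrome = Yes


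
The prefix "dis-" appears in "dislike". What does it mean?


Prefix: dis-
Example: dislike = dis- + like
Meaning = not / opposite


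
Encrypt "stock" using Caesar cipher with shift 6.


Word: "stock"
Shift: 6
Each letter → (letter + shift) mod 26:
  's' (18) + 6 = 24 → 'y'
  't' (19) + 6 = 25 → 'z'
  'o' (14) + 6 = 20 → 'u'
  'c' (2) + 6 = 8 → 'i'
  'k' (10) + 6 = 16 → 'q'
Result = "yzuiq"


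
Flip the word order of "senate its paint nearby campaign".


Original: "senate its paint nearby campaign"
Words (1..n): senate | its | paint | nearby | campaign
Reversed (n..1): campaign | nearby | paint | its | senate
Result = "campaign nearby paint its senate"


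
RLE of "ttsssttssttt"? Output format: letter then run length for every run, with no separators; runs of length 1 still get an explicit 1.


String: "ttsssttssttt"
Scanning for consecutive runs:
  't' x 2
  's' x 3
  't' x 2
  's' x 2
  't' x 3
RLE = "t2s3t2s2t3"


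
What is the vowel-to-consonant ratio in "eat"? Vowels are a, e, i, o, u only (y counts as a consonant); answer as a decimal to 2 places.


Word: "eat"
Vowels (a,e,i,o,u): 2
Consonants: 1
Ratio = 2/1
= 2.00


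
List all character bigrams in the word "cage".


Word: "cage" (length 4)
Number of bigrams = 4 - 2 + 1 = 3
  Position 0: "ca"
  Position 1: "ag"
  Position 2: "ge"
Bigrams = "ca", "ag", "ge"


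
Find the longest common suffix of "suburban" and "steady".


Word 1: "suburban"
Word 2: "steady"
Comparing from end:
  Pos -1: 'n' != 'y' (stop)
LCS = "" (length 0)


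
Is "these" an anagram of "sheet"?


Word 1: "sheet" → sorted: eehst
Word 2: "these" → sorted: eehst
Same letters? eehst == eehst
Anagram = Yes


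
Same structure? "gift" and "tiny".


Pattern of "gift": [0, 1, 2, 3]
Pattern of "tiny": [0, 1, 2, 3]
Patterns match
Same pattern = Yes


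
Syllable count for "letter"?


Word: "letter"
Syllable breakdown: let · ter
Counting: 2 parts
= 2 syllables


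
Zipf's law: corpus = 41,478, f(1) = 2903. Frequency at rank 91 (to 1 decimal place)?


Zipf's law: f(r) = f(1) / r
f(1) = 2903
f(91) = 2903 / 91
= 31.9 occurrences


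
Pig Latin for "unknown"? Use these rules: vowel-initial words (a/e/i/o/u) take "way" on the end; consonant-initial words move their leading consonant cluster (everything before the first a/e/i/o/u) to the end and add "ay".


Word: "unknown"
Starts with vowel → add 'way'
Pig Latin = "unknownway"


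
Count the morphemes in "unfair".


Word: "unfair"
Morphemes: un- + fair
Each morpheme carries meaning
= 2 morphemes


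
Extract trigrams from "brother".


Word: "brother" (length 7)
Number of trigrams = 7 - 3 + 1 = 5
  Position 0: "bro"
  Position 1: "rot"
  Position 2: "oth"
  Position 3: "the"
  Position 4: "her"
Trigrams = "bro", "rot", "oth", "the", "her"


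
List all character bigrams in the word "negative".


Word: "negative" (length 8)
Number of bigrams = 8 - 2 + 1 = 7
  Position 0: "ne"
  Position 1: "eg"
  Position 2: "ga"
  Position 3: "at"
  Position 4: "ti"
  Position 5: "iv"
  Position 6: "ve"
Bigrams = "ne", "eg", "ga", "at", "ti", "iv", "ve"


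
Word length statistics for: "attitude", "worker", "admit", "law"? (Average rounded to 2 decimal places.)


Lengths: "attitude"=8, "worker"=6, "admit"=5, "law"=3
Sum = 22, Count = 4
Average = 22/4 = 5.50
= avg=5.50, min=3, max=8


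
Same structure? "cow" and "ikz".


Pattern of "cow": [0, 1, 2]
Pattern of "ikz": [0, 1, 2]
Patterns match
Same pattern = Yes


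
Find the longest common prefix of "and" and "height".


Word 1: "and"
Word 2: "height"
Comparing from start:
  Pos 0: 'a' != 'h' (stop)
LCP = "" (length 0)


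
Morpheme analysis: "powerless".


Word: "powerless"
Morphemes: power + -less
Each morpheme carries meaning
= 2 morphemes


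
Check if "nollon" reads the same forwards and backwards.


Word: "nollon"
Reversed: "nollon"
Forward == Backward? nollon == nollon
Palindrome = Yes


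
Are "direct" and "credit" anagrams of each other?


Word 1: "direct" → sorted: cdeirt
Word 2: "credit" → sorted: cdeirt
Same letters? cdeirt == cdeirt
Anagram = Yes


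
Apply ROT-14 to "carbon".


Word: "carbon"
Shift: 14
Each letter → (letter + shift) mod 26:
  'c' (2) + 14 = 16 → 'q'
  'a' (0) + 14 = 14 → 'o'
  'r' (17) + 14 = 5 → 'f'
  'b' (1) + 14 = 15 → 'p'
  'o' (14) + 14 = 2 → 'c'
  'n' (13) + 14 = 1 → 'b'
Result = "qofpcb"


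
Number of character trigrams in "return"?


Word: "return" (length 6)
Number of 3-grams = length - 3 + 1 = 6 - 3 + 1
= 4


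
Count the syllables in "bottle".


Word: "bottle"
Syllable breakdown: bot | tle
Counting: 2 parts
= 2 syllables


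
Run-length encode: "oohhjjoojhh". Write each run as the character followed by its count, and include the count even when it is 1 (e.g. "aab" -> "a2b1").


String: "oohhjjoojhh"
Scanning for consecutive runs:
  'o' x 2
  'h' x 2
  'j' x 2
  'o' x 2
  'j' x 1
  'h' x 2
RLE = "o2h2j2o2j1h2"


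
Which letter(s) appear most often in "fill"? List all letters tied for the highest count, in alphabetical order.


Word: "fill"
Letter counts:
  'f': 1
  'i': 1
  'l': 2
Maximum count = 2
Most frequent = 'l' (2 times each)


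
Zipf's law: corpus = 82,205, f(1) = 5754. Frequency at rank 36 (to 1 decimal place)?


Zipf's law: f(r) = f(1) / r
f(1) = 5754
f(36) = 5754 / 36
= 159.8 occurrences


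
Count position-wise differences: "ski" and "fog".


Comparing character by character (same length = 3):
  Pos 0: 's' vs 'f' !=
  Pos 1: 'k' vs 'o' !=
  Pos 2: 'i' vs 'g' !=
Hamming distance = 3


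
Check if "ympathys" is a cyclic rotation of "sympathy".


Word: "sympathy", Candidate: "ympathys"
Method: check if candidate is substring of word+word
"sympathysympathy" contains "ympathys"? Yes
Is rotation = Yes


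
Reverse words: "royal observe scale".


Original: "royal observe scale"
Words (1..n): royal | observe | scale
Reversed (n..1): scale | observe | royal
Result = "scale observe royal"


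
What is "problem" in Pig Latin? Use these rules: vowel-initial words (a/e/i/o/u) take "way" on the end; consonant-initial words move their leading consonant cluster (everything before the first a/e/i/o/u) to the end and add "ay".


Word: "problem"
Starts with consonant(s) → move to end, add 'ay'
Consonant cluster: "pr"
Pig Latin = "oblempray"


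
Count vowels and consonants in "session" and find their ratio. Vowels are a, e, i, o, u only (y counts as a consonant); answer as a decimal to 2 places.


Word: "session"
Vowels (a,e,i,o,u): 3
Consonants: 4
Ratio = 3/4
= 0.75


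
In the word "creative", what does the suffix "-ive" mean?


Suffix: -ive
Example: creative (create + -ive, with a spelling change)
Meaning = tending to


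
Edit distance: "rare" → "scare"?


Word 1: "rare" (length 4)
Word 2: "scare" (length 5)
One optimal edit sequence (insert/delete/substitute each cost 1):
  1. insert 's'  (+1)
  2. substitute 'r' -> 'c'  (+1)
  3. keep 'a'
  4. keep 'r'
  5. keep 'e'
Total edit operations: 2
Edit distance = 2


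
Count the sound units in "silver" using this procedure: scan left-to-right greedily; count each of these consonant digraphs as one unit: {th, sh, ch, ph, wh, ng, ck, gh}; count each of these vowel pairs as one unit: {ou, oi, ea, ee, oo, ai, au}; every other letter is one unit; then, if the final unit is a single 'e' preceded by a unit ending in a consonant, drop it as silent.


Word: "silver" (6 letters)
Left-to-right scan:
  (1) 's' (letter)
  (2) 'i' (letter)
  (3) 'l' (letter)
  (4) 'v' (letter)
  (5) 'e' (letter)
  (6) 'r' (letter)
Units from scan: 6
Sound units = 6 units


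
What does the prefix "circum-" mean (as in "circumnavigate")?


Prefix: circum-
Example: circumnavigate = circum- + navigate
Meaning = around


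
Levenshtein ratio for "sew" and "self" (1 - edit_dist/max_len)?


Word 1: "sew" (length 3)
Word 2: "self" (length 4)
One optimal edit sequence:
  1. keep 's'
  2. keep 'e'
  3. insert 'l'  (+1)
  4. substitute 'w' -> 'f'  (+1)
Edit distance = 2
Max length = max(3, 4) = 4
Similarity = 1 - 2/4
= 0.5000


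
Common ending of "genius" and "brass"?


Word 1: "genius"
Word 2: "brass"
Comparing from end:
  Pos -1: 's' == 's'
  Pos -2: 'u' != 's' (stop)
LCS = "s" (length 1)


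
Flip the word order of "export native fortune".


Original: "export native fortune"
Words (1..n): export | native | fortune
Reversed (n..1): fortune | native | export
Result = "fortune native export"


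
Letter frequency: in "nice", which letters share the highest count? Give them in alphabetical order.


Word: "nice"
Letter counts:
  'c': 1
  'e': 1
  'i': 1
  'n': 1
Maximum count = 1
Most frequent = 'c', 'e', 'i', 'n' (1 time each)


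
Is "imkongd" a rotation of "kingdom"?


Word: "kingdom", Candidate: "imkongd"
Method: check if candidate is substring of word+word
"kingdomkingdom" contains "imkongd"? No
Is rotation = No


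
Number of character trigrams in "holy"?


Word: "holy" (length 4)
Number of 3-grams = length - 3 + 1 = 4 - 3 + 1
= 2


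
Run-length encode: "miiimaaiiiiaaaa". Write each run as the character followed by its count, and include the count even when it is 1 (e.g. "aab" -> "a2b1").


String: "miiimaaiiiiaaaa"
Scanning for consecutive runs:
  'm' x 1
  'i' x 3
  'm' x 1
  'a' x 2
  'i' x 4
  'a' x 4
RLE = "m1i3m1a2i4a4"


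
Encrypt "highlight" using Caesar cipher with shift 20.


Word: "highlight"
Shift: 20
Each letter → (letter + shift) mod 26:
  'h' (7) + 20 = 1 → 'b'
  'i' (8) + 20 = 2 → 'c'
  'g' (6) + 20 = 0 → 'a'
  'h' (7) + 20 = 1 → 'b'
  'l' (11) + 20 = 5 → 'f'
  'i' (8) + 20 = 2 → 'c'
  'g' (6) + 20 = 0 → 'a'
  'h' (7) + 20 = 1 → 'b'
  't' (19) + 20 = 13 → 'n'
Result = "bcabfcabn"


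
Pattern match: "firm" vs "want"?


Pattern of "firm": [0, 1, 2, 3]
Pattern of "want": [0, 1, 2, 3]
Patterns match
Same pattern = Yes


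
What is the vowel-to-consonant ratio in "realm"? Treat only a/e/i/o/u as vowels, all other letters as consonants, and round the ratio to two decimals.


Word: "realm"
Vowels (a,e,i,o,u): 2
Consonants: 3
Ratio = 2/3
= 0.67


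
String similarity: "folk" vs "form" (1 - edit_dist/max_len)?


Word 1: "folk" (length 4)
Word 2: "form" (length 4)
One optimal edit sequence:
  1. keep 'f'
  2. keep 'o'
  3. substitute 'l' -> 'r'  (+1)
  4. substitute 'k' -> 'm'  (+1)
Edit distance = 2
Max length = max(4, 4) = 4
Similarity = 1 - 2/4
= 0.5000


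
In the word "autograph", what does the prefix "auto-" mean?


Prefix: auto-
Example: autograph = auto- + graph
Meaning = self


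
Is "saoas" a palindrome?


Word: "saoas"
Reversed: "saoas"
Forward == Backward? saoas == saoas
Palindrome = Yes


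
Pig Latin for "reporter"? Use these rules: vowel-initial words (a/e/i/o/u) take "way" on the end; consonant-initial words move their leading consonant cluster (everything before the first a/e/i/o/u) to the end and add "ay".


Word: "reporter"
Starts with consonant(s) → move to end, add 'ay'
Consonant cluster: "r"
Pig Latin = "eporterray"


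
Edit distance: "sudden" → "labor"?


Word 1: "sudden" (length 6)
Word 2: "labor" (length 5)
One optimal edit sequence (insert/delete/substitute each cost 1):
  1. delete 's'  (+1)
  2. substitute 'u' -> 'l'  (+1)
  3. substitute 'd' -> 'a'  (+1)
  4. substitute 'd' -> 'b'  (+1)
  5. substitute 'e' -> 'o'  (+1)
  6. substitute 'n' -> 'r'  (+1)
Total edit operations: 6
Edit distance = 6


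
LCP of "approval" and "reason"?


Word 1: "approval"
Word 2: "reason"
Comparing from start:
  Pos 0: 'a' != 'r' (stop)
LCP = "" (length 0)


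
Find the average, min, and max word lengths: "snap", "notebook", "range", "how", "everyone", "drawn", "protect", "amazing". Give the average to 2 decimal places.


Lengths: "snap"=4, "notebook"=8, "range"=5, "how"=3, "everyone"=8, "drawn"=5, "protect"=7, "amazing"=7
Sum = 47, Count = 8
Average = 47/8 = 5.88
= avg=5.88, min=3, max=8


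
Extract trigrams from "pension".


Word: "pension" (length 7)
Number of trigrams = 7 - 3 + 1 = 5
  Position 0: "pen"
  Position 1: "ens"
  Position 2: "nsi"
  Position 3: "sio"
  Position 4: "ion"
Trigrams = "pen", "ens", "nsi", "sio", "ion"


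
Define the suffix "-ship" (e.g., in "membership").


Suffix: -ship
Example: membership (member + -ship)
Meaning = state / position


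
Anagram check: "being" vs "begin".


Word 1: "being" → sorted: begin
Word 2: "begin" → sorted: begin
Same letters? begin == begin
Anagram = Yes


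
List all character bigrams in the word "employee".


Word: "employee" (length 8)
Number of bigrams = 8 - 2 + 1 = 7
  Position 0: "em"
  Position 1: "mp"
  Position 2: "pl"
  Position 3: "lo"
  Position 4: "oy"
  Position 5: "ye"
  Position 6: "ee"
Bigrams = "em", "mp", "pl", "lo", "oy", "ye", "ee"


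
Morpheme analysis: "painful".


Word: "painful"
Morphemes: pain / -ful
Each morpheme carries meaning
= 2 morphemes


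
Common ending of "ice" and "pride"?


Word 1: "ice"
Word 2: "pride"
Comparing from end:
  Pos -1: 'e' == 'e'
  Pos -2: 'c' != 'd' (stop)
LCS = "e" (length 1)


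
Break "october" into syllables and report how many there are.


Word: "october"
Syllable breakdown: oc · to · ber
Counting: 3 parts
= 3 syllables


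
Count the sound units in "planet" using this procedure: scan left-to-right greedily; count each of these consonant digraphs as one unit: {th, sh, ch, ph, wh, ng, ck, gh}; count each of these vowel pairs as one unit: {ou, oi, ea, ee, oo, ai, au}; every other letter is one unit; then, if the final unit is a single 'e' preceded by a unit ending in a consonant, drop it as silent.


Word: "planet" (6 letters)
Left-to-right scan:
  (1) 'p' (letter)
  (2) 'l' (letter)
  (3) 'a' (letter)
  (4) 'n' (letter)
  (5) 'e' (letter)
  (6) 't' (letter)
Units from scan: 6
Sound units = 6 units


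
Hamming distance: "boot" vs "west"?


Comparing character by character (same length = 4):
  Pos 0: 'b' vs 'w' !=
  Pos 1: 'o' vs 'e' !=
  Pos 2: 'o' vs 's' !=
  Pos 3: 't' vs 't' =
Hamming distance = 3


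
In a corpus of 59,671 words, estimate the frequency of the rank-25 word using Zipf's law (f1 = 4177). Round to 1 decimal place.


Zipf's law: f(r) = f(1) / r
f(1) = 4177
f(25) = 4177 / 25
= 167.1 occurrences


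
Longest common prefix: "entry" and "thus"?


Word 1: "entry"
Word 2: "thus"
Comparing from start:
  Pos 0: 'e' != 't' (stop)
LCP = "" (length 0)


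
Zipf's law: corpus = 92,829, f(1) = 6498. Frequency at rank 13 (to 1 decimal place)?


Zipf's law: f(r) = f(1) / r
f(1) = 6498
f(13) = 6498 / 13
= 499.8 occurrences


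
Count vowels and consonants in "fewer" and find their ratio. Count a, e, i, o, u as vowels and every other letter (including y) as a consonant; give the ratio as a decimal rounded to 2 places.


Word: "fewer"
Vowels (a,e,i,o,u): 2
Consonants: 3
Ratio = 2/3
= 0.67


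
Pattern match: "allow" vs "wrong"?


Pattern of "allow": [0, 1, 1, 2, 3]
Pattern of "wrong": [0, 1, 2, 3, 4]
Patterns do not match
Same pattern = No


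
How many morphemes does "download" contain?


Word: "download"
Morphemes: down- / load
Each morpheme carries meaning
= 2 morphemes


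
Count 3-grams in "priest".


Word: "priest" (length 6)
Number of 3-grams = length - 3 + 1 = 6 - 3 + 1
= 4


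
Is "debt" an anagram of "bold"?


Word 1: "bold" → sorted: bdlo
Word 2: "debt" → sorted: bdet
Same letters? bdlo != bdet
Anagram = No


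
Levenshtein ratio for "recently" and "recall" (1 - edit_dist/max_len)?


Word 1: "recently" (length 8)
Word 2: "recall" (length 6)
One optimal edit sequence:
  1. keep 'r'
  2. keep 'e'
  3. keep 'c'
  4. delete 'e'  (+1)
  5. delete 'n'  (+1)
  6. substitute 't' -> 'a'  (+1)
  7. keep 'l'
  8. substitute 'y' -> 'l'  (+1)
Edit distance = 4
Max length = max(8, 6) = 8
Similarity = 1 - 4/8
= 0.5000


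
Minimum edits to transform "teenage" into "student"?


Word 1: "teenage" (length 7)
Word 2: "student" (length 7)
One optimal edit sequence (insert/delete/substitute each cost 1):
  1. insert 's'  (+1)
  2. keep 't'
  3. insert 'u'  (+1)
  4. substitute 'e' -> 'd'  (+1)
  5. keep 'e'
  6. keep 'n'
  7. delete 'a'  (+1)
  8. delete 'g'  (+1)
  9. substitute 'e' -> 't'  (+1)
Total edit operations: 6
Edit distance = 6


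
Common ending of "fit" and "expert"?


Word 1: "fit"
Word 2: "expert"
Comparing from end:
  Pos -1: 't' == 't'
  Pos -2: 'i' != 'r' (stop)
LCS = "t" (length 1)


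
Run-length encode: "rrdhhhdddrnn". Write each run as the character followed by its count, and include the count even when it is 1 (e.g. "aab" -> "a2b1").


String: "rrdhhhdddrnn"
Scanning for consecutive runs:
  'r' x 2
  'd' x 1
  'h' x 3
  'd' x 3
  'r' x 1
  'n' x 2
RLE = "r2d1h3d3r1n2"


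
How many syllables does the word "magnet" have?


Word: "magnet"
Syllable breakdown: mag-net
Counting: 2 parts
= 2 syllables


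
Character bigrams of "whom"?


Word: "whom" (length 4)
Number of bigrams = 4 - 2 + 1 = 3
  Position 0: "wh"
  Position 1: "ho"
  Position 2: "om"
Bigrams = "wh", "ho", "om"


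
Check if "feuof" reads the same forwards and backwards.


Word: "feuof"
Reversed: "fouef"
Forward == Backward? feuof != fouef
Palindrome = No


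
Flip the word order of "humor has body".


Original: "humor has body"
Words (1..n): humor | has | body
Reversed (n..1): body | has | humor
Result = "body has humor"


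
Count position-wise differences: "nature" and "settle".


Comparing character by character (same length = 6):
  Pos 0: 'n' vs 's' !=
  Pos 1: 'a' vs 'e' !=
  Pos 2: 't' vs 't' =
  Pos 3: 'u' vs 't' !=
  Pos 4: 'r' vs 'l' !=
  Pos 5: 'e' vs 'e' =
Hamming distance = 4


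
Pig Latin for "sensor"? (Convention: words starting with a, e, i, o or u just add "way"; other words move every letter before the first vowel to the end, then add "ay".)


Word: "sensor"
Starts with consonant(s) → move to end, add 'ay'
Consonant cluster: "s"
Pig Latin = "ensorsay"


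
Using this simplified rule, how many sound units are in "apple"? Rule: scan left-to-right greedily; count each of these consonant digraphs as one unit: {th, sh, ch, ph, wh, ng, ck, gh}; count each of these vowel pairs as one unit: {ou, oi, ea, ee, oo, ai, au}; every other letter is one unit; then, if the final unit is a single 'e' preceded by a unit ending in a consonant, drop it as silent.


Word: "apple" (5 letters)
Left-to-right scan:
  1. 'a' (letter)
  2. 'p' (letter)
  3. 'p' (letter)
  4. 'l' (letter)
  5. 'e' (letter)
Units from scan: 5
Final unit is 'e' after a consonant -> drop as silent (-1)
Sound units = 4 units


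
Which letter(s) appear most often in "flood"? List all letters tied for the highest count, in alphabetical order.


Word: "flood"
Letter counts:
  'd': 1
  'f': 1
  'l': 1
  'o': 2
Maximum count = 2
Most frequent = 'o' (2 times each)


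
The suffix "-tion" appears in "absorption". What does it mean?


Suffix: -tion
Example: absorption (absorb + -tion, with a spelling change)
Meaning = act or process


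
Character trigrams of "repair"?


Word: "repair" (length 6)
Number of trigrams = 6 - 3 + 1 = 4
  Position 0: "rep"
  Position 1: "epa"
  Position 2: "pai"
  Position 3: "air"
Trigrams = "rep", "epa", "pai", "air"


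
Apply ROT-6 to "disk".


Word: "disk"
Shift: 6
Each letter → (letter + shift) mod 26:
  'd' (3) + 6 = 9 → 'j'
  'i' (8) + 6 = 14 → 'o'
  's' (18) + 6 = 24 → 'y'
  'k' (10) + 6 = 16 → 'q'
Result = "joyq"


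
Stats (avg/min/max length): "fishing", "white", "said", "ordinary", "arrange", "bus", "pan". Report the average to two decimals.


Lengths: "fishing"=7, "white"=5, "said"=4, "ordinary"=8, "arrange"=7, "bus"=3, "pan"=3
Sum = 37, Count = 7
Average = 37/7 = 5.29
= avg=5.29, min=3, max=8


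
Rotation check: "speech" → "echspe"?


Word: "speech", Candidate: "echspe"
Method: check if candidate is substring of word+word
"speechspeech" contains "echspe"? Yes
Is rotation = Yes


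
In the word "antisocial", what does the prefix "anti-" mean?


Prefix: anti-
Example: antisocial = anti- + social
Meaning = against


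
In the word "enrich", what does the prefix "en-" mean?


Prefix: en-
As in: enrich -> en- + rich
Meaning = cause to / put into


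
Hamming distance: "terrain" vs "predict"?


Comparing character by character (same length = 7):
  Pos 0: 't' vs 'p' !=
  Pos 1: 'e' vs 'r' !=
  Pos 2: 'r' vs 'e' !=
  Pos 3: 'r' vs 'd' !=
  Pos 4: 'a' vs 'i' !=
  Pos 5: 'i' vs 'c' !=
  Pos 6: 'n' vs 't' !=
Hamming distance = 7


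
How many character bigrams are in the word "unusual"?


Word: "unusual" (length 7)
Number of 2-grams = length - 2 + 1 = 7 - 2 + 1
= 6


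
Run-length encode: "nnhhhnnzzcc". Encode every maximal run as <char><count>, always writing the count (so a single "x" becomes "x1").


String: "nnhhhnnzzcc"
Scanning for consecutive runs:
  'n' x 2
  'h' x 3
  'n' x 2
  'z' x 2
  'c' x 2
RLE = "n2h3n2z2c2"


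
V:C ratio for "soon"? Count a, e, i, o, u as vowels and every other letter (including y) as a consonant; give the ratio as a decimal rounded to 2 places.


Word: "soon"
Vowels (a,e,i,o,u): 2
Consonants: 2
Ratio = 2/2
= 1.00


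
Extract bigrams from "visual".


Word: "visual" (length 6)
Number of bigrams = 6 - 2 + 1 = 5
  Position 0: "vi"
  Position 1: "is"
  Position 2: "su"
  Position 3: "ua"
  Position 4: "al"
Bigrams = "vi", "is", "su", "ua", "al"


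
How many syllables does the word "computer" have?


Word: "computer"
Syllable breakdown: com / pu / ter
Counting: 3 parts
= 3 syllables


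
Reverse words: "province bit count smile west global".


Original: "province bit count smile west global"
Words (1..n): province | bit | count | smile | west | global
Reversed (n..1): global | west | smile | count | bit | province
Result = "global west smile count bit province"


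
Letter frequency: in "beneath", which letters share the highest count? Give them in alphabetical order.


Word: "beneath"
Letter counts:
  'a': 1
  'b': 1
  'e': 2
  'h': 1
  'n': 1
  't': 1
Maximum count = 2
Most frequent = 'e' (2 times each)


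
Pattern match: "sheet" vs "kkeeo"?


Pattern of "sheet": [0, 1, 2, 2, 3]
Pattern of "kkeeo": [0, 0, 1, 1, 2]
Patterns do not match
Same pattern = No


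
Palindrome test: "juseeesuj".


Word: "juseeesuj"
Reversed: "juseeesuj"
Forward == Backward? juseeesuj == juseeesuj
Palindrome = Yes


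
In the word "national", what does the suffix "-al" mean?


Suffix: -al
As in: national -> nation + -al
Meaning = relating to


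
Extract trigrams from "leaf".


Word: "leaf" (length 4)
Number of trigrams = 4 - 3 + 1 = 2
  Position 0: "lea"
  Position 1: "eaf"
Trigrams = "lea", "eaf"


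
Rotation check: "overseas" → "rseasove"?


Word: "overseas", Candidate: "rseasove"
Method: check if candidate is substring of word+word
"overseasoverseas" contains "rseasove"? Yes
Is rotation = Yes


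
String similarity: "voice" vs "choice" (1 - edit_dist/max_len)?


Word 1: "voice" (length 5)
Word 2: "choice" (length 6)
One optimal edit sequence:
  1. insert 'c'  (+1)
  2. substitute 'v' -> 'h'  (+1)
  3. keep 'o'
  4. keep 'i'
  5. keep 'c'
  6. keep 'e'
Edit distance = 2
Max length = max(5, 6) = 6
Similarity = 1 - 2/6
= 0.6667


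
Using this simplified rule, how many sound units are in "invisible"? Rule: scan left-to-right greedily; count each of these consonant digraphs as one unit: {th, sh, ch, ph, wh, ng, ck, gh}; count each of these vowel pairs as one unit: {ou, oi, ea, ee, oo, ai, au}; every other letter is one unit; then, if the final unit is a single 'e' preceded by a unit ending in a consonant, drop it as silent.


Word: "invisible" (9 letters)
Left-to-right scan:
  (1) 'i' (letter)
  (2) 'n' (letter)
  (3) 'v' (letter)
  (4) 'i' (letter)
  (5) 's' (letter)
  (6) 'i' (letter)
  (7) 'b' (letter)
  (8) 'l' (letter)
  (9) 'e' (letter)
Units from scan: 9
Final unit is 'e' after a consonant -> drop as silent (-1)
Sound units = 8 units


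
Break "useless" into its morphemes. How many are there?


Word: "useless"
Morphemes: use / -less
Each morpheme carries meaning
= 2 morphemes


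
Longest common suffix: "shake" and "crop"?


Word 1: "shake"
Word 2: "crop"
Comparing from end:
  Pos -1: 'e' != 'p' (stop)
LCS = "" (length 0)


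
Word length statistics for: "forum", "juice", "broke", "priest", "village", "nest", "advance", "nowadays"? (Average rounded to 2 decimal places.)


Lengths: "forum"=5, "juice"=5, "broke"=5, "priest"=6, "village"=7, "nest"=4, "advance"=7, "nowadays"=8
Sum = 47, Count = 8
Average = 47/8 = 5.88
= avg=5.88, min=4, max=8


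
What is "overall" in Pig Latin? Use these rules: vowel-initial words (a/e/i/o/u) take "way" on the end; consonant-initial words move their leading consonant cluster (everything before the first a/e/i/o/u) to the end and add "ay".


Word: "overall"
Starts with vowel → add 'way'
Pig Latin = "overallway"


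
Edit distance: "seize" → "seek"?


Word 1: "seize" (length 5)
Word 2: "seek" (length 4)
One optimal edit sequence (insert/delete/substitute each cost 1):
  1. keep 's'
  2. keep 'e'
  3. delete 'i'  (+1)
  4. substitute 'z' -> 'e'  (+1)
  5. substitute 'e' -> 'k'  (+1)
Total edit operations: 3
Edit distance = 3


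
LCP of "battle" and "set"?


Word 1: "battle"
Word 2: "set"
Comparing from start:
  Pos 0: 'b' != 's' (stop)
LCP = "" (length 0)


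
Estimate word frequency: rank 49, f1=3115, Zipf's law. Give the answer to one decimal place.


Zipf's law: f(r) = f(1) / r
f(1) = 3115
f(49) = 3115 / 49
= 63.6 occurrences


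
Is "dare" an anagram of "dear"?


Word 1: "dear" → sorted: ader
Word 2: "dare" → sorted: ader
Same letters? ader == ader
Anagram = Yes


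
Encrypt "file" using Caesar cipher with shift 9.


Word: "file"
Shift: 9
Each letter → (letter + shift) mod 26:
  'f' (5) + 9 = 14 → 'o'
  'i' (8) + 9 = 17 → 'r'
  'l' (11) + 9 = 20 → 'u'
  'e' (4) + 9 = 13 → 'n'
Result = "orun"


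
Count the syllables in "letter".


Word: "letter"
Syllable breakdown: let | ter
Counting: 2 parts
= 2 syllables


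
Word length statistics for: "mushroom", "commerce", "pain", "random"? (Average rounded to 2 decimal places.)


Lengths: "mushroom"=8, "commerce"=8, "pain"=4, "random"=6
Sum = 26, Count = 4
Average = 26/4 = 6.50
= avg=6.50, min=4, max=8


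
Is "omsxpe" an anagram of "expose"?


Word 1: "expose" → sorted: eeopsx
Word 2: "omsxpe" → sorted: emopsx
Same letters? eeopsx != emopsx
Anagram = No


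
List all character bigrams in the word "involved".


Word: "involved" (length 8)
Number of bigrams = 8 - 2 + 1 = 7
  Position 0: "in"
  Position 1: "nv"
  Position 2: "vo"
  Position 3: "ol"
  Position 4: "lv"
  Position 5: "ve"
  Position 6: "ed"
Bigrams = "in", "nv", "vo", "ol", "lv", "ve", "ed"


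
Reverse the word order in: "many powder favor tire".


Original: "many powder favor tire"
Words (1..n): many | powder | favor | tire
Reversed (n..1): tire | favor | powder | many
Result = "tire favor powder many"


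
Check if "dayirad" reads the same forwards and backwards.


Word: "dayirad"
Reversed: "dariyad"
Forward == Backward? dayirad != dariyad
Palindrome = No


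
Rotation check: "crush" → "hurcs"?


Word: "crush", Candidate: "hurcs"
Method: check if candidate is substring of word+word
"crushcrush" contains "hurcs"? No
Is rotation = No


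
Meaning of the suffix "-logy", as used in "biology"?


Suffix: -logy
As in: biology -> bio- + -logy
Meaning = study of


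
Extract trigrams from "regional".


Word: "regional" (length 8)
Number of trigrams = 8 - 3 + 1 = 6
  Position 0: "reg"
  Position 1: "egi"
  Position 2: "gio"
  Position 3: "ion"
  Position 4: "ona"
  Position 5: "nal"
Trigrams = "reg", "egi", "gio", "ion", "ona", "nal"


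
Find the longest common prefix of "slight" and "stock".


Word 1: "slight"
Word 2: "stock"
Comparing from start:
  Pos 0: 's' == 's'
  Pos 1: 'l' != 't' (stop)
LCP = "s" (length 1)


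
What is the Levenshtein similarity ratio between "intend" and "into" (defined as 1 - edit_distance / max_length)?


Word 1: "intend" (length 6)
Word 2: "into" (length 4)
One optimal edit sequence:
  1. keep 'i'
  2. keep 'n'
  3. keep 't'
  4. delete 'e'  (+1)
  5. delete 'n'  (+1)
  6. substitute 'd' -> 'o'  (+1)
Edit distance = 3
Max length = max(6, 4) = 6
Similarity = 1 - 3/6
= 0.5000


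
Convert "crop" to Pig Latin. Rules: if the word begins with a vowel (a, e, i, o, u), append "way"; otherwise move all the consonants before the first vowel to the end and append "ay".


Word: "crop"
Starts with consonant(s) → move to end, add 'ay'
Consonant cluster: "cr"
Pig Latin = "opcray"


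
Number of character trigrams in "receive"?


Word: "receive" (length 7)
Number of 3-grams = length - 3 + 1 = 7 - 3 + 1
= 5


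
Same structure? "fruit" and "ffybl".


Pattern of "fruit": [0, 1, 2, 3, 4]
Pattern of "ffybl": [0, 0, 1, 2, 3]
Patterns do not match
Same pattern = No


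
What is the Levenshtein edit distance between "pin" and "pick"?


Word 1: "pin" (length 3)
Word 2: "pick" (length 4)
One optimal edit sequence (insert/delete/substitute each cost 1):
  1. keep 'p'
  2. keep 'i'
  3. insert 'c'  (+1)
  4. substitute 'n' -> 'k'  (+1)
Total edit operations: 2
Edit distance = 2


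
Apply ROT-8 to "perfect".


Word: "perfect"
Shift: 8
Each letter → (letter + shift) mod 26:
  'p' (15) + 8 = 23 → 'x'
  'e' (4) + 8 = 12 → 'm'
  'r' (17) + 8 = 25 → 'z'
  'f' (5) + 8 = 13 → 'n'
  'e' (4) + 8 = 12 → 'm'
  'c' (2) + 8 = 10 → 'k'
  't' (19) + 8 = 1 → 'b'
Result = "xmznmkb"


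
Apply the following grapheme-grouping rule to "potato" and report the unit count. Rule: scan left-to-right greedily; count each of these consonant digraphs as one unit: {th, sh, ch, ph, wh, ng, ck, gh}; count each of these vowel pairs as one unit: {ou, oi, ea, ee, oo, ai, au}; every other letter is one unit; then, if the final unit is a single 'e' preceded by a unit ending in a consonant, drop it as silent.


Word: "potato" (6 letters)
Left-to-right scan:
  (1) 'p' (letter)
  (2) 'o' (letter)
  (3) 't' (letter)
  (4) 'a' (letter)
  (5) 't' (letter)
  (6) 'o' (letter)
Units from scan: 6
Sound units = 6 units


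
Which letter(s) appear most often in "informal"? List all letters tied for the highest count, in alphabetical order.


Word: "informal"
Letter counts:
  'a': 1
  'f': 1
  'i': 1
  'l': 1
  'm': 1
  'n': 1
  'o': 1
  'r': 1
Maximum count = 1
Most frequent = 'a', 'f', 'i', 'l', 'm', 'n', 'o', 'r' (1 time each)


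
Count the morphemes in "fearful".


Word: "fearful"
Morphemes: fear / -ful
Each morpheme carries meaning
= 2 morphemes


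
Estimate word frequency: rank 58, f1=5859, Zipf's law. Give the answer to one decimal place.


Zipf's law: f(r) = f(1) / r
f(1) = 5859
f(58) = 5859 / 58
= 101.0 occurrences


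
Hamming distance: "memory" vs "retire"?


Comparing character by character (same length = 6):
  Pos 0: 'm' vs 'r' !=
  Pos 1: 'e' vs 'e' =
  Pos 2: 'm' vs 't' !=
  Pos 3: 'o' vs 'i' !=
  Pos 4: 'r' vs 'r' =
  Pos 5: 'y' vs 'e' !=
Hamming distance = 4


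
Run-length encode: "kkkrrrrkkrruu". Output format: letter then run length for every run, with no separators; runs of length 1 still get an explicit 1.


String: "kkkrrrrkkrruu"
Scanning for consecutive runs:
  'k' x 3
  'r' x 4
  'k' x 2
  'r' x 2
  'u' x 2
RLE = "k3r4k2r2u2"


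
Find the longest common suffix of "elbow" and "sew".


Word 1: "elbow"
Word 2: "sew"
Comparing from end:
  Pos -1: 'w' == 'w'
  Pos -2: 'o' != 'e' (stop)
LCS = "w" (length 1)


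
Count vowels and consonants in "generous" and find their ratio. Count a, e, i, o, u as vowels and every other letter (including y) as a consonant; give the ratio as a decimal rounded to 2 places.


Word: "generous"
Vowels (a,e,i,o,u): 4
Consonants: 4
Ratio = 4/4
= 1.00


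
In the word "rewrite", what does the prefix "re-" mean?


Prefix: re-
As in: rewrite -> re- + write
Meaning = again


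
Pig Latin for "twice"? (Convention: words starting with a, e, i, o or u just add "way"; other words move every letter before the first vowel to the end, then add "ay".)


Word: "twice"
Starts with consonant(s) → move to end, add 'ay'
Consonant cluster: "tw"
Pig Latin = "icetway"


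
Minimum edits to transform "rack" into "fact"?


Word 1: "rack" (length 4)
Word 2: "fact" (length 4)
One optimal edit sequence (insert/delete/substitute each cost 1):
  1. substitute 'r' -> 'f'  (+1)
  2. keep 'a'
  3. keep 'c'
  4. substitute 'k' -> 't'  (+1)
Total edit operations: 2
Edit distance = 2


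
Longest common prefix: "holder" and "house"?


Word 1: "holder"
Word 2: "house"
Comparing from start:
  Pos 0: 'h' == 'h'
  Pos 1: 'o' == 'o'
  Pos 2: 'l' != 'u' (stop)
LCP = "ho" (length 2)


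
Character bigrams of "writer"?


Word: "writer" (length 6)
Number of bigrams = 6 - 2 + 1 = 5
  Position 0: "wr"
  Position 1: "ri"
  Position 2: "it"
  Position 3: "te"
  Position 4: "er"
Bigrams = "wr", "ri", "it", "te", "er"


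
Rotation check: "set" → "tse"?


Word: "set", Candidate: "tse"
Method: check if candidate is substring of word+word
"setset" contains "tse"? Yes
Is rotation = Yes
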